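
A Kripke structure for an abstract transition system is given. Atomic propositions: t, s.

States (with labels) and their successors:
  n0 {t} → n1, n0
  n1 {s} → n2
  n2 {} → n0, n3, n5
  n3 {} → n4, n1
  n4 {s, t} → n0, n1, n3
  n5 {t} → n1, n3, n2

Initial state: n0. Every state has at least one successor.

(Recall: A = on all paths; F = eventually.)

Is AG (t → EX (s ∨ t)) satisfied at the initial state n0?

Satisfied

States satisfying t → EX (s ∨ t): {n0, n1, n2, n3, n4, n5}.
States satisfying AG (t → EX (s ∨ t)): {n0, n1, n2, n3, n4, n5}.
Every state reachable from n0 satisfies t → EX (s ∨ t).
n0 ∈ Sat(AG (t → EX (s ∨ t))).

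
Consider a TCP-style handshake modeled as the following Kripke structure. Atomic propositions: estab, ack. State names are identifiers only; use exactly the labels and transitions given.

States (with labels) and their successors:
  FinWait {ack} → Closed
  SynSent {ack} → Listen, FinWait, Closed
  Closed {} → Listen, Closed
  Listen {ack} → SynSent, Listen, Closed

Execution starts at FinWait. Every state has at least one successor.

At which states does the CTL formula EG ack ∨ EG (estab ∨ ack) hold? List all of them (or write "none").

States satisfying ack: {FinWait, SynSent, Listen}.
States satisfying EG ack: {SynSent, Listen}.
States satisfying estab ∨ ack: {FinWait, SynSent, Listen}.
States satisfying EG (estab ∨ ack): {SynSent, Listen}.
States satisfying EG ack ∨ EG (estab ∨ ack): {SynSent, Listen}.

{SynSent, Listen}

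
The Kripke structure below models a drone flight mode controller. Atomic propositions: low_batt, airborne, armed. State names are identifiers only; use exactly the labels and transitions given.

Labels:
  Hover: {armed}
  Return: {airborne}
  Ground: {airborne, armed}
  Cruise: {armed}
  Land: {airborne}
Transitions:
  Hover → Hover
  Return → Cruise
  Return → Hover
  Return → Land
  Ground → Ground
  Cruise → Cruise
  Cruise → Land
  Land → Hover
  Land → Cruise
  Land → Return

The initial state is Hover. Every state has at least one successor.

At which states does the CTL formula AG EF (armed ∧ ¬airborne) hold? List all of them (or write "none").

States satisfying EF (armed ∧ ¬airborne): {Hover, Return, Cruise, Land}.
States satisfying AG EF (armed ∧ ¬airborne): {Hover, Return, Cruise, Land}.

{Hover, Return, Cruise, Land}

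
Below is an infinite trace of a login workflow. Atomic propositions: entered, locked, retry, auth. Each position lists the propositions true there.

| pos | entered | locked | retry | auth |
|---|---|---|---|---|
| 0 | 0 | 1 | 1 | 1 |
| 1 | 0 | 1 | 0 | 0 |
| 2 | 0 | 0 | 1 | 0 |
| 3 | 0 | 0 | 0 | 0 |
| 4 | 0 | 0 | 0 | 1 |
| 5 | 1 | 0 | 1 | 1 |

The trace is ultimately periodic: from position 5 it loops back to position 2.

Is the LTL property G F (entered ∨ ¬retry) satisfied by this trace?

Holds

F (entered ∨ ¬retry) holds at every position 0..5, and those are all positions ever visited, so G F (entered ∨ ¬retry) holds.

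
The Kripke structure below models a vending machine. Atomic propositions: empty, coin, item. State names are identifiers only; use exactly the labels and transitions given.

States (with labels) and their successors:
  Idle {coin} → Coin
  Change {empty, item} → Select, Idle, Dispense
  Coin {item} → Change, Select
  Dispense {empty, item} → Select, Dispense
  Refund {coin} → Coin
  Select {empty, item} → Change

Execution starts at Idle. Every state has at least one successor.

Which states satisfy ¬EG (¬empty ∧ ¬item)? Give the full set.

{Idle, Change, Coin, Dispense, Refund, Select}

States satisfying ¬empty ∧ ¬item: {Idle, Refund}.
States satisfying EG (¬empty ∧ ¬item): ∅.
States satisfying ¬EG (¬empty ∧ ¬item): {Idle, Change, Coin, Dispense, Refund, Select}.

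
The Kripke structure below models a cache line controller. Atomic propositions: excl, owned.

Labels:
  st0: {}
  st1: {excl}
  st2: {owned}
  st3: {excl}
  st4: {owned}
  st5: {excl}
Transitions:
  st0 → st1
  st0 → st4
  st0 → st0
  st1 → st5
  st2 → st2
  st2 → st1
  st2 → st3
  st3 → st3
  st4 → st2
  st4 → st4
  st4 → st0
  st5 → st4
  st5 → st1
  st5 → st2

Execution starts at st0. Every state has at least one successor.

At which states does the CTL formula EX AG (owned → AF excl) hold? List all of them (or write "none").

States satisfying AG (owned → AF excl): {st3}.
States satisfying EX AG (owned → AF excl): {st2, st3}.

{st2, st3}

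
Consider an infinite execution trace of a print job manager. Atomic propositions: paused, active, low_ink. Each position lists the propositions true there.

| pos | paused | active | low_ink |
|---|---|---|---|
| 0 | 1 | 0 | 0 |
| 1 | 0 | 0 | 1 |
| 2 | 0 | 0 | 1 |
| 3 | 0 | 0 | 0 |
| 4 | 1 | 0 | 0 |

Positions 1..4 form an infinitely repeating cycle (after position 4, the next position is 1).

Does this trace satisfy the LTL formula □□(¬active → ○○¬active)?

Holds

□(¬active → ○○¬active) holds at every position 0..4, and those are all positions ever visited, so □□(¬active → ○○¬active) holds.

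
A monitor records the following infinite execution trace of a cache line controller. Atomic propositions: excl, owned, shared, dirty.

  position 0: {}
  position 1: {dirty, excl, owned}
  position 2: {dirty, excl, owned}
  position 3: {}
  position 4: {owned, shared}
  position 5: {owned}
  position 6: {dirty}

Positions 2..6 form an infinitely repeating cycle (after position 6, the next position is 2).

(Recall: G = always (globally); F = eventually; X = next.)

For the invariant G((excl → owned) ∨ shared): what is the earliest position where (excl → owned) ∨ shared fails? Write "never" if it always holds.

(excl → owned) ∨ shared holds at every position 0..6, and those are all the positions the trace ever visits, so the invariant G((excl → owned) ∨ shared) is never violated.

never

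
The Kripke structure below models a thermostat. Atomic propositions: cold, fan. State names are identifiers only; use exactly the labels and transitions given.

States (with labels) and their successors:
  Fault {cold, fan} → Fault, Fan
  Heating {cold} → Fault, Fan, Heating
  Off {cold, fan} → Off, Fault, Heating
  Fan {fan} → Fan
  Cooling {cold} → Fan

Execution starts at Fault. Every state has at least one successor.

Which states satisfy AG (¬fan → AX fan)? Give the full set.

{Fault, Fan, Cooling}

States satisfying ¬fan → AX fan: {Fault, Off, Fan, Cooling}.
States satisfying AG (¬fan → AX fan): {Fault, Fan, Cooling}.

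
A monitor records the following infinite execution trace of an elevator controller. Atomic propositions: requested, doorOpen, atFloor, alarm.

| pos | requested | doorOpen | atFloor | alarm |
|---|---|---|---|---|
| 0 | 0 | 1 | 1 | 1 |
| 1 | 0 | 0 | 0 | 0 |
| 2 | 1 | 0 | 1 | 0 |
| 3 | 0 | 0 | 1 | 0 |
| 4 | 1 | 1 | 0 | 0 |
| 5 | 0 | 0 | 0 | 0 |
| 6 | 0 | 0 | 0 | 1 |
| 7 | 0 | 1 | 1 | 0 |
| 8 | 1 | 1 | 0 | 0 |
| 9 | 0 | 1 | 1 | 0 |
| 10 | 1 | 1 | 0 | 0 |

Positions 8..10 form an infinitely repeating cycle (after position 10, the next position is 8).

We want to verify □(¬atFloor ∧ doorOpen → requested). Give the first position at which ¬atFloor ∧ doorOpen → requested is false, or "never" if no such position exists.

never

¬atFloor ∧ doorOpen → requested holds at every position 0..10, and those are all the positions the trace ever visits, so the invariant □(¬atFloor ∧ doorOpen → requested) is never violated.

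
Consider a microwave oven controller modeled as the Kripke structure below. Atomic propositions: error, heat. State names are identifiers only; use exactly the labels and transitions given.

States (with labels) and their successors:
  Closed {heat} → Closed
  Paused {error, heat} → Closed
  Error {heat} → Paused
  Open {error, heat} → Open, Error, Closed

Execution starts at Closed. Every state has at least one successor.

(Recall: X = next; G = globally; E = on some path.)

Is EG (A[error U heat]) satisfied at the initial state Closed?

States satisfying A[error U heat]: {Closed, Paused, Error, Open}.
States satisfying EG (A[error U heat]): {Closed, Paused, Error, Open}.
Closed ∈ Sat(EG (A[error U heat])).

Satisfied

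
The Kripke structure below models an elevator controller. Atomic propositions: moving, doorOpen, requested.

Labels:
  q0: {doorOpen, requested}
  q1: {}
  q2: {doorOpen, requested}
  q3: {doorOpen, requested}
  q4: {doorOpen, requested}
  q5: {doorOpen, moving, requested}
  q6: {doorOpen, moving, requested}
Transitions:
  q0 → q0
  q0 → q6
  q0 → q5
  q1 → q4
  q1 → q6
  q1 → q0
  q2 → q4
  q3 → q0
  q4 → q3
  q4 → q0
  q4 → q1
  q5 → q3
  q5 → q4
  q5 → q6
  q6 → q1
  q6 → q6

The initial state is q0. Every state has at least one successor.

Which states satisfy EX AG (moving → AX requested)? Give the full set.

States satisfying AG (moving → AX requested): ∅.
States satisfying EX AG (moving → AX requested): ∅.

none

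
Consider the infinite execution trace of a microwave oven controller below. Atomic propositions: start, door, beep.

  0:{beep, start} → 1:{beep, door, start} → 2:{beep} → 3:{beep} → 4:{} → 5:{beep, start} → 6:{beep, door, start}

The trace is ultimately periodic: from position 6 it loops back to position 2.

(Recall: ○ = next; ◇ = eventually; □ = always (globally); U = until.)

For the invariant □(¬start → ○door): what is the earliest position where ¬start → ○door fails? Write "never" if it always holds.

2

Check ¬start → ○door at each position in order: 0 ✓, 1 ✓.
At position 2 the labels are {beep} and the next position 3 has {beep}, so ¬start → ○door is false there. This is the first violation.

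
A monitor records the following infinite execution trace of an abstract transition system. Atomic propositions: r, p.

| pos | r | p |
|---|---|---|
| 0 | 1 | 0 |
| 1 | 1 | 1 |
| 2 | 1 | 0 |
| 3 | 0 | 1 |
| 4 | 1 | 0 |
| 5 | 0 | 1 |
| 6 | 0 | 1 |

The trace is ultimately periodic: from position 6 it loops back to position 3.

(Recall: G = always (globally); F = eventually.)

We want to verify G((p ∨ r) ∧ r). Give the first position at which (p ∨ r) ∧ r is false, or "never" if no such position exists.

Check (p ∨ r) ∧ r at each position in order: 0 ✓, 1 ✓, 2 ✓.
At position 3 the labels are {p}, so (p ∨ r) ∧ r is false there. This is the first violation.

3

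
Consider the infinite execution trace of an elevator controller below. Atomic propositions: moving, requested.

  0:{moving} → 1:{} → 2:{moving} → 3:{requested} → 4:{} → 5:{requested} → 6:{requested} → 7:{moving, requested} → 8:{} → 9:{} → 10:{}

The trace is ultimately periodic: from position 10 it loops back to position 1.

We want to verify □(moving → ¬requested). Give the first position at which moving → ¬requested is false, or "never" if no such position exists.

7

Check moving → ¬requested at each position in order: 0 ✓, 1 ✓, 2 ✓, 3 ✓, 4 ✓, 5 ✓, 6 ✓.
At position 7 the labels are {moving, requested}, so moving → ¬requested is false there. This is the first violation.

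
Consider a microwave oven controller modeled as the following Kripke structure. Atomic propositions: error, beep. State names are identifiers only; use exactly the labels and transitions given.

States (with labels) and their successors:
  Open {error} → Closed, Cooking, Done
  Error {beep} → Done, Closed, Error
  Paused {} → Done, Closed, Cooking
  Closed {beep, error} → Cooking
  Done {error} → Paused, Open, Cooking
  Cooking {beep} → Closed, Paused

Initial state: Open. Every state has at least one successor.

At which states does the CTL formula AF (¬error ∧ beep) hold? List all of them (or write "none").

States satisfying ¬error ∧ beep: {Error, Cooking}.
States satisfying AF (¬error ∧ beep): {Error, Closed, Cooking}.

{Error, Closed, Cooking}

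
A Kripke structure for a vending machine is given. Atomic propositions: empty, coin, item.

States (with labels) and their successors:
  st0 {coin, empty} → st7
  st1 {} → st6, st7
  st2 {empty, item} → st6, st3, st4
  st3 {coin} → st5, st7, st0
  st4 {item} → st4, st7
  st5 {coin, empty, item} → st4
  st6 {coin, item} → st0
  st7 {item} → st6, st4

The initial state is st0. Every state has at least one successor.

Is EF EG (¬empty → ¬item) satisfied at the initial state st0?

States satisfying EG (¬empty → ¬item): ∅.
States satisfying EF EG (¬empty → ¬item): ∅.
No suitable path/successor from st0 witnesses the formula.
st0 ∉ Sat(EF EG (¬empty → ¬item)).

Does not hold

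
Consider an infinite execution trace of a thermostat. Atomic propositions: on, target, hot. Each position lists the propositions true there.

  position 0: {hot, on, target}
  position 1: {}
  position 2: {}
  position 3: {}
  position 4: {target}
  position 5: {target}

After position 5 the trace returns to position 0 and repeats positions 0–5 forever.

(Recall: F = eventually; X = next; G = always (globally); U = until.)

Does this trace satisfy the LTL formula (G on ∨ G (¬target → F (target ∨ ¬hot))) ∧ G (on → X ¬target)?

Satisfied

on → X ¬target holds at every position 0..5, and those are all positions ever visited, so G (on → X ¬target) holds.
Positions where on holds: 0.
Check X ¬target at each: 0→ok.
At position 0: G on ∨ G (¬target → F (target ∨ ¬hot)) is true; G (on → X ¬target) is true; so (G on ∨ G (¬target → F (target ∨ ¬hot))) ∧ G (on → X ¬target) is true.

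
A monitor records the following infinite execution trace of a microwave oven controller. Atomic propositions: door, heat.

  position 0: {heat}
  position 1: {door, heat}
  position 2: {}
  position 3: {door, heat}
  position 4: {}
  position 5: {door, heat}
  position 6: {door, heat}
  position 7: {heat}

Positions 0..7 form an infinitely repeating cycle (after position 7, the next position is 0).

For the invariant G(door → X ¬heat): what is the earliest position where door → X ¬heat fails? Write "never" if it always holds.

5

Check door → X ¬heat at each position in order: 0 ✓, 1 ✓, 2 ✓, 3 ✓, 4 ✓.
At position 5 the labels are {door, heat} and the next position 6 has {door, heat}, so door → X ¬heat is false there. This is the first violation.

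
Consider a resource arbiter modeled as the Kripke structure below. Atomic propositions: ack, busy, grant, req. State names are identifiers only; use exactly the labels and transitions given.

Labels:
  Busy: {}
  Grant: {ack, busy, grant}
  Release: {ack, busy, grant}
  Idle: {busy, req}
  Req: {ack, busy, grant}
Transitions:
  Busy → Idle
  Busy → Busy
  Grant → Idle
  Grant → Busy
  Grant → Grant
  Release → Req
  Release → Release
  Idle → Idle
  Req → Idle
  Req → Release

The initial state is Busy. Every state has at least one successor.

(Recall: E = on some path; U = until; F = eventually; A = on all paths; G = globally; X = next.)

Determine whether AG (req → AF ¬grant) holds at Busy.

Holds

States satisfying req → AF ¬grant: {Busy, Grant, Release, Idle, Req}.
States satisfying AG (req → AF ¬grant): {Busy, Grant, Release, Idle, Req}.
Every state reachable from Busy satisfies req → AF ¬grant.
Busy ∈ Sat(AG (req → AF ¬grant)).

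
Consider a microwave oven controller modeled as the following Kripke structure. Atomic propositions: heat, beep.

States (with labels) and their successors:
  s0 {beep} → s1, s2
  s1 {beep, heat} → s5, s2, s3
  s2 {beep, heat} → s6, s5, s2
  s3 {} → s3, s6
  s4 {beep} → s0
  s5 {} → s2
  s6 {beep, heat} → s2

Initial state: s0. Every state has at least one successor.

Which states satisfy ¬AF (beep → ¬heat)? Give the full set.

{s1, s2, s6}

States satisfying beep → ¬heat: {s0, s3, s4, s5}.
States satisfying AF (beep → ¬heat): {s0, s3, s4, s5}.
States satisfying ¬AF (beep → ¬heat): {s1, s2, s6}.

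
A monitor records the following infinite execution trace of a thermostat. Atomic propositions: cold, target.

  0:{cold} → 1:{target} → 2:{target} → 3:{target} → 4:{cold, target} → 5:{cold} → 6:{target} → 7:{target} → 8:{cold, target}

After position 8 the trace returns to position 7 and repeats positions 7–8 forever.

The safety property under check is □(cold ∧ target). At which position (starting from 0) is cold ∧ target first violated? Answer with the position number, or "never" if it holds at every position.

0

At position 0 the labels are {cold}, so cold ∧ target is false there. This is the first violation.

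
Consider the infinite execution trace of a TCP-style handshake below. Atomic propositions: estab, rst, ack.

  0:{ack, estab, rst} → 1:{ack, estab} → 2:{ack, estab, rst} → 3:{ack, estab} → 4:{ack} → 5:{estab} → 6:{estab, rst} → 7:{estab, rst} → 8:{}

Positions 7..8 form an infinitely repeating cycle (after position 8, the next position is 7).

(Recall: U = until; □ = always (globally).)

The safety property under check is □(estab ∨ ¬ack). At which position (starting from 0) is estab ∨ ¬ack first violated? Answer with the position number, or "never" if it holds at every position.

Check estab ∨ ¬ack at each position in order: 0 ✓, 1 ✓, 2 ✓, 3 ✓.
At position 4 the labels are {ack}, so estab ∨ ¬ack is false there. This is the first violation.

4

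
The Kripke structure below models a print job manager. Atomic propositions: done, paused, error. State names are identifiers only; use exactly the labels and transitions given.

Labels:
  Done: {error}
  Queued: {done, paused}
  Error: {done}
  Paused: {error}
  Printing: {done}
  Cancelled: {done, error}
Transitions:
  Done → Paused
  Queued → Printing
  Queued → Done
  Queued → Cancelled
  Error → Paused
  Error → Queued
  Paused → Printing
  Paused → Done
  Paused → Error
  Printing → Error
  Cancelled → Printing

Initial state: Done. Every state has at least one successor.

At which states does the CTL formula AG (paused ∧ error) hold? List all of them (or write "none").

none

States satisfying paused ∧ error: ∅.
States satisfying AG (paused ∧ error): ∅.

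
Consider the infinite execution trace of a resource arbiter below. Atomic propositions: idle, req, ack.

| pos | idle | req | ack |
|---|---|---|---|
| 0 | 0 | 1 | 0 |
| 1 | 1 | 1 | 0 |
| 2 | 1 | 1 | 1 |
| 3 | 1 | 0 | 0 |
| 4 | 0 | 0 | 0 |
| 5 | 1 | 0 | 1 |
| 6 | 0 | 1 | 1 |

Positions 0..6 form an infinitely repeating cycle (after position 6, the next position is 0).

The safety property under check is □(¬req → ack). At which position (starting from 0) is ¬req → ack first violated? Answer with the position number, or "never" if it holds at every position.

3

Check ¬req → ack at each position in order: 0 ✓, 1 ✓, 2 ✓.
At position 3 the labels are {idle}, so ¬req → ack is false there. This is the first violation.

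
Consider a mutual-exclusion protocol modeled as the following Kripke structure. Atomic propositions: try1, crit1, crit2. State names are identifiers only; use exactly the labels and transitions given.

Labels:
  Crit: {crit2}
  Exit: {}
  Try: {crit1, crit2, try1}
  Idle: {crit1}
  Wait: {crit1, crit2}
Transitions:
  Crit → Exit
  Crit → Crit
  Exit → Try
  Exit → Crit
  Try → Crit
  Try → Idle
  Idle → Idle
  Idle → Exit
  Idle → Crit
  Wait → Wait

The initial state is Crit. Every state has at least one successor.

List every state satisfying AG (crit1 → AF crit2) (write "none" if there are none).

States satisfying crit1 → AF crit2: {Crit, Exit, Try, Wait}.
States satisfying AG (crit1 → AF crit2): {Wait}.

{Wait}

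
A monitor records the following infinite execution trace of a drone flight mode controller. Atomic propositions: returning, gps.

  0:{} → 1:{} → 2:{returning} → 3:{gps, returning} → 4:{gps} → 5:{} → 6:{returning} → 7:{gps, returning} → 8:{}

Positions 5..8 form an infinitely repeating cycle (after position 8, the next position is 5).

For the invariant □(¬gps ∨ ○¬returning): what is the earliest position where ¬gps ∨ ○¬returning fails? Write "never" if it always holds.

¬gps ∨ ○¬returning holds at every position 0..8, and those are all the positions the trace ever visits, so the invariant □(¬gps ∨ ○¬returning) is never violated.

never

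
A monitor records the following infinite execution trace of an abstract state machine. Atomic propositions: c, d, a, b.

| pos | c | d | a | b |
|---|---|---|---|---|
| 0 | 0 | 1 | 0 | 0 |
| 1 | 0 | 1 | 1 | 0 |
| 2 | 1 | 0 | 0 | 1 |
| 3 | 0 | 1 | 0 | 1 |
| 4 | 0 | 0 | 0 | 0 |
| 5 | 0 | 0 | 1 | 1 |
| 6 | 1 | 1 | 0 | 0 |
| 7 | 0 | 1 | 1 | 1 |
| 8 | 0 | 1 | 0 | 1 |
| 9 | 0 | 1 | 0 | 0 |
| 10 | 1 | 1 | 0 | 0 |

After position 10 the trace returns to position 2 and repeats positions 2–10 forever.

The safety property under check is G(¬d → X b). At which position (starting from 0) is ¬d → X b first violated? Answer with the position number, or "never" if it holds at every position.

5

Check ¬d → X b at each position in order: 0 ✓, 1 ✓, 2 ✓, 3 ✓, 4 ✓.
At position 5 the labels are {a, b} and the next position 6 has {c, d}, so ¬d → X b is false there. This is the first violation.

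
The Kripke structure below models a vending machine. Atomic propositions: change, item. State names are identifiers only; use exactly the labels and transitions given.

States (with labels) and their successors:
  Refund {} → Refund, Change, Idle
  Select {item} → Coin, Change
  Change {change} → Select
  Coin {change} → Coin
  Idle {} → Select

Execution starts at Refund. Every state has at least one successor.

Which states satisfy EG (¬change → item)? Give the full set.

States satisfying ¬change → item: {Select, Change, Coin}.
States satisfying EG (¬change → item): {Select, Change, Coin}.

{Select, Change, Coin}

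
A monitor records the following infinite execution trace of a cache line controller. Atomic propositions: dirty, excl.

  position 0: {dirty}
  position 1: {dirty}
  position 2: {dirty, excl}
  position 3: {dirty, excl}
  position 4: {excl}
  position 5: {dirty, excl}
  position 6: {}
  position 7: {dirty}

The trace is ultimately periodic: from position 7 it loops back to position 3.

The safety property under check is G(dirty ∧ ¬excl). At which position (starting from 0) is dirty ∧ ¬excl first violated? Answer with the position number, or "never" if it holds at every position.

Check dirty ∧ ¬excl at each position in order: 0 ✓, 1 ✓.
At position 2 the labels are {dirty, excl}, so dirty ∧ ¬excl is false there. This is the first violation.

2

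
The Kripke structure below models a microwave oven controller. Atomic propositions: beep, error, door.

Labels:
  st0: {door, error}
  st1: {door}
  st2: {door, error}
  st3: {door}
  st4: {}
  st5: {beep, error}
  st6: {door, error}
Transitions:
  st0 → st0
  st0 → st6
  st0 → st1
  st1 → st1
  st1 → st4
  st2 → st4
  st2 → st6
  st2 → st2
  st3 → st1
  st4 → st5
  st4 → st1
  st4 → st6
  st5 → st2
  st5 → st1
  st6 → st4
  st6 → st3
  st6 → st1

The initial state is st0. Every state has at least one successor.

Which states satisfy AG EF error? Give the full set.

States satisfying EF error: {st0, st1, st2, st3, st4, st5, st6}.
States satisfying AG EF error: {st0, st1, st2, st3, st4, st5, st6}.

{st0, st1, st2, st3, st4, st5, st6}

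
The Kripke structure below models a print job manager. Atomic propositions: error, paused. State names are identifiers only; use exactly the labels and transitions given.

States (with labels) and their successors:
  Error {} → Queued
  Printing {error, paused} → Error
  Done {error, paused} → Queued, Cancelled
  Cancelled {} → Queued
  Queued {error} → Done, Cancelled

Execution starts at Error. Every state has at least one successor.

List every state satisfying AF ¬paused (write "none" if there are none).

{Error, Printing, Done, Cancelled, Queued}

States satisfying ¬paused: {Error, Cancelled, Queued}.
States satisfying AF ¬paused: {Error, Printing, Done, Cancelled, Queued}.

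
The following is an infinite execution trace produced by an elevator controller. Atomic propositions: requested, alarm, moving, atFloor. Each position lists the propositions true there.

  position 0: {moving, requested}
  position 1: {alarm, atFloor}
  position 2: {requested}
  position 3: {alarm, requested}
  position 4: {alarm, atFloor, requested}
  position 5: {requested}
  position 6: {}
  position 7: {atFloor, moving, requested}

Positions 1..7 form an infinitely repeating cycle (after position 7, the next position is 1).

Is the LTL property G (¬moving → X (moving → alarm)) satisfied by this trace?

No

¬moving → X (moving → alarm) must hold at every position from 0 onward. It fails at position 6, so G (¬moving → X (moving → alarm)) is false.
Positions where ¬moving holds: 1, 2, 3, 4, 5, 6.
Check X (moving → alarm) at each: 1→ok, 2→ok, 3→ok, 4→ok, 5→ok, 6→fails.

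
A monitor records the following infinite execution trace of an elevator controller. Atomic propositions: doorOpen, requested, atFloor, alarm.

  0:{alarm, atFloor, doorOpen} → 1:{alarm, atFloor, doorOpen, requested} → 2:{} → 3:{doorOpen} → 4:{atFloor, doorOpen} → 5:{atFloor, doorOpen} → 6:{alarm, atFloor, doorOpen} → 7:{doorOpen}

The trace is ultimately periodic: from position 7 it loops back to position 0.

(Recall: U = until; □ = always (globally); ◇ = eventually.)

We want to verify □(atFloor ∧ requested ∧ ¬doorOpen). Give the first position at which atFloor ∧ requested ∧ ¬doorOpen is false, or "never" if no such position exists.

0

At position 0 the labels are {alarm, atFloor, doorOpen}, so atFloor ∧ requested ∧ ¬doorOpen is false there. This is the first violation.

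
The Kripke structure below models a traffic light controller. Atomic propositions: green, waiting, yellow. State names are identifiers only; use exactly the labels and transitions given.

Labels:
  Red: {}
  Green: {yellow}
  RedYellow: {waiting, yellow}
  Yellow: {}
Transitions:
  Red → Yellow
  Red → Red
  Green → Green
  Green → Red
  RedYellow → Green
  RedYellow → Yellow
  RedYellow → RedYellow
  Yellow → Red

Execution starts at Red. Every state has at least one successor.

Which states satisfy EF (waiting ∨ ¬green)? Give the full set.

{Red, Green, RedYellow, Yellow}

States satisfying waiting ∨ ¬green: {Red, Green, RedYellow, Yellow}.
States satisfying EF (waiting ∨ ¬green): {Red, Green, RedYellow, Yellow}.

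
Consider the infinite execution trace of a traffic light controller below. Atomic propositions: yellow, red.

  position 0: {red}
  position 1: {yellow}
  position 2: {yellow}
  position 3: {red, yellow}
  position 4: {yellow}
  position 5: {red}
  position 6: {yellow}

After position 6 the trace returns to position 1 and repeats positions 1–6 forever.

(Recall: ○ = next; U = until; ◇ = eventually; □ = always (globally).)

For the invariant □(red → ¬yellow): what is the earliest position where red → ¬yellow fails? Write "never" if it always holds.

3

Check red → ¬yellow at each position in order: 0 ✓, 1 ✓, 2 ✓.
At position 3 the labels are {red, yellow}, so red → ¬yellow is false there. This is the first violation.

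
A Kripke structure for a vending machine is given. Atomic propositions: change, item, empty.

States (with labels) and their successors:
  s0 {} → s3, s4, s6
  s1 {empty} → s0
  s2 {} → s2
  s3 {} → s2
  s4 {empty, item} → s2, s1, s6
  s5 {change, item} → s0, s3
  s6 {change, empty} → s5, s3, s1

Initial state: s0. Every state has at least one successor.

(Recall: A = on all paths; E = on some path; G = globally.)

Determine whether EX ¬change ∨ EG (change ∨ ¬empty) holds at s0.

Holds

States satisfying ¬change: {s0, s1, s2, s3, s4}.
States satisfying EX ¬change: {s0, s1, s2, s3, s4, s5, s6}.
States satisfying change ∨ ¬empty: {s0, s2, s3, s5, s6}.
States satisfying EG (change ∨ ¬empty): {s0, s2, s3, s5, s6}.
States satisfying EX ¬change ∨ EG (change ∨ ¬empty): {s0, s1, s2, s3, s4, s5, s6}.
s0 ∈ Sat(EX ¬change ∨ EG (change ∨ ¬empty)).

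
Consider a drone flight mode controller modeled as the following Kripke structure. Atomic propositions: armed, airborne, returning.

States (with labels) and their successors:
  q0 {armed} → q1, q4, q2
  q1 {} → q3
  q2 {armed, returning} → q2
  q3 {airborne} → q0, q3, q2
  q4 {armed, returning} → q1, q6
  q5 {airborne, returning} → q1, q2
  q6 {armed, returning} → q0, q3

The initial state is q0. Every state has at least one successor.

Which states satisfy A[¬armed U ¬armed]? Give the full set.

{q1, q3, q5}

States satisfying ¬armed: {q1, q3, q5}.
States satisfying A[¬armed U ¬armed]: {q1, q3, q5}.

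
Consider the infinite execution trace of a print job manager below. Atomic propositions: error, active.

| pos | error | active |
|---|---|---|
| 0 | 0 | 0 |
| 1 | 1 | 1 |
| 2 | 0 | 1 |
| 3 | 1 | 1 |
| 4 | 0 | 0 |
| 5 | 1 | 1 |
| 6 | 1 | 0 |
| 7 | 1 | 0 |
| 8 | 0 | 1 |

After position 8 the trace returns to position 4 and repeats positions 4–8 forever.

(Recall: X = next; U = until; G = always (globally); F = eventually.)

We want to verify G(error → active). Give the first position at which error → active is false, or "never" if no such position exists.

6

Check error → active at each position in order: 0 ✓, 1 ✓, 2 ✓, 3 ✓, 4 ✓, 5 ✓.
At position 6 the labels are {error}, so error → active is false there. This is the first violation.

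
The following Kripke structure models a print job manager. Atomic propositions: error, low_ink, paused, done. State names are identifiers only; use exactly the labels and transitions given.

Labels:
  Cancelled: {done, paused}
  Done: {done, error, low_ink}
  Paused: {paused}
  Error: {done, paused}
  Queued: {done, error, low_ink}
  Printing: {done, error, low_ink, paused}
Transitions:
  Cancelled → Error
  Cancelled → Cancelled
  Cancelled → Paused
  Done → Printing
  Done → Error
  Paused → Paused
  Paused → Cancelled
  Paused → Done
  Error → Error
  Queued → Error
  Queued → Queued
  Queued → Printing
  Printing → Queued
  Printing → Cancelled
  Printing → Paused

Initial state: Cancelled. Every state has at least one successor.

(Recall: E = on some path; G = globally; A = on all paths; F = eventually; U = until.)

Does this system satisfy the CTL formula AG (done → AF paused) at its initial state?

Does not hold

States satisfying done → AF paused: {Cancelled, Done, Paused, Error, Printing}.
States satisfying AG (done → AF paused): {Error}.
Queued is reachable from Cancelled and violates done → AF paused, so AG fails at Cancelled.
Cancelled ∉ Sat(AG (done → AF paused)).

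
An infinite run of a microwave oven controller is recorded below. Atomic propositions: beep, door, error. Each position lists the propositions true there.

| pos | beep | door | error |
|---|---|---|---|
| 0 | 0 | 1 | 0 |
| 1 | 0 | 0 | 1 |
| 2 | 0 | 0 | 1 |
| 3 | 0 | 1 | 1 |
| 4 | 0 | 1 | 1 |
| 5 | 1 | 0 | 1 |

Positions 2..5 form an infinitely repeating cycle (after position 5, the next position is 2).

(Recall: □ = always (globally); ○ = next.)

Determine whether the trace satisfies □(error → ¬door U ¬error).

error → ¬door U ¬error must hold at every position from 0 onward. It fails at position 1, so □(error → ¬door U ¬error) is false.
Positions where error holds: 1, 2, 3, 4, 5.
Check ¬door U ¬error at each: 1→fails, 2→fails, 3→fails, 4→fails, 5→fails.

Does not hold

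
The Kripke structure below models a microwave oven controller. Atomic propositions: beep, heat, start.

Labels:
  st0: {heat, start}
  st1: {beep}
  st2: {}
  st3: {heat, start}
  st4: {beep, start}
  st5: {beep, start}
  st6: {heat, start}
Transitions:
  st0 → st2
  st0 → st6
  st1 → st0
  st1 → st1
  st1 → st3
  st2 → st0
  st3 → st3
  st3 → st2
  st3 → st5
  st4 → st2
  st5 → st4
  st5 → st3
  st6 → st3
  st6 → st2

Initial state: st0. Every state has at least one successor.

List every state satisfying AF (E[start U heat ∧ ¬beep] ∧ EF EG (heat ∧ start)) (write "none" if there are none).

States satisfying E[start U heat ∧ ¬beep] ∧ EF EG (heat ∧ start): {st0, st3, st5, st6}.
States satisfying AF (E[start U heat ∧ ¬beep] ∧ EF EG (heat ∧ start)): {st0, st2, st3, st4, st5, st6}.

{st0, st2, st3, st4, st5, st6}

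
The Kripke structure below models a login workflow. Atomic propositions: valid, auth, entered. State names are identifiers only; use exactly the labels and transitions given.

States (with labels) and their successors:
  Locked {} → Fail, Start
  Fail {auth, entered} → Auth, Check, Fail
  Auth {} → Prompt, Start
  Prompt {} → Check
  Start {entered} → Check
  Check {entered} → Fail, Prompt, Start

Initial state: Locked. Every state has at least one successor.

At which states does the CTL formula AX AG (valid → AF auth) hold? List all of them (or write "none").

States satisfying AG (valid → AF auth): {Locked, Fail, Auth, Prompt, Start, Check}.
States satisfying AX AG (valid → AF auth): {Locked, Fail, Auth, Prompt, Start, Check}.

{Locked, Fail, Auth, Prompt, Start, Check}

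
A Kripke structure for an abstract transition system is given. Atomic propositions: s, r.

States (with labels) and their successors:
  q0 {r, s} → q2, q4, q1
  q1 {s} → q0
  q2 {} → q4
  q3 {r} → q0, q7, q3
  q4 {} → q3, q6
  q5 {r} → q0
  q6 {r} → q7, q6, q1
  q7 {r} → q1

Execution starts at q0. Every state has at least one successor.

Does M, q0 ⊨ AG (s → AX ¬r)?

States satisfying s → AX ¬r: {q0, q2, q3, q4, q5, q6, q7}.
States satisfying AG (s → AX ¬r): ∅.
q1 is reachable from q0 and violates s → AX ¬r, so AG fails at q0.
q0 ∉ Sat(AG (s → AX ¬r)).

No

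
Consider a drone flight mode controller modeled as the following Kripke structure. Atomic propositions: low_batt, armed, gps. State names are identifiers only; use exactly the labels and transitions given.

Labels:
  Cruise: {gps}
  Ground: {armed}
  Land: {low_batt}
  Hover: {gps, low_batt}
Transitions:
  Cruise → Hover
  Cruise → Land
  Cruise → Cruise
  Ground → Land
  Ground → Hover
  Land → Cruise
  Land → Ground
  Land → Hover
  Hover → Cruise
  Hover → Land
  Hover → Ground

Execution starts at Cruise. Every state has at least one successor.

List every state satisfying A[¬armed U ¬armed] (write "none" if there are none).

States satisfying ¬armed: {Cruise, Land, Hover}.
States satisfying A[¬armed U ¬armed]: {Cruise, Land, Hover}.

{Cruise, Land, Hover}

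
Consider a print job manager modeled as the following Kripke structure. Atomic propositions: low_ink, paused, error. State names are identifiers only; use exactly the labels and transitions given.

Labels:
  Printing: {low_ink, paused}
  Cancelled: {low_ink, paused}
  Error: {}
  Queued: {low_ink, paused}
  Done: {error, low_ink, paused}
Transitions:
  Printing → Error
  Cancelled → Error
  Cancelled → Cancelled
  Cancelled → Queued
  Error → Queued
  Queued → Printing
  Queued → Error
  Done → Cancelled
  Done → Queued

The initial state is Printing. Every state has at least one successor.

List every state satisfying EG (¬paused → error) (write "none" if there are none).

{Cancelled, Done}

States satisfying ¬paused → error: {Printing, Cancelled, Queued, Done}.
States satisfying EG (¬paused → error): {Cancelled, Done}.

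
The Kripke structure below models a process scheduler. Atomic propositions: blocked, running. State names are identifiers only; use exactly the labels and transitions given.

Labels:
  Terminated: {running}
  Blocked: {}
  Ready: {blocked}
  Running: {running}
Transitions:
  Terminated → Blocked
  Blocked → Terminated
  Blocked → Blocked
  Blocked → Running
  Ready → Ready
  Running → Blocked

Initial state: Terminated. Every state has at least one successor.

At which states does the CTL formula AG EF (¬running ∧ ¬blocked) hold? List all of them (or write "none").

States satisfying EF (¬running ∧ ¬blocked): {Terminated, Blocked, Running}.
States satisfying AG EF (¬running ∧ ¬blocked): {Terminated, Blocked, Running}.

{Terminated, Blocked, Running}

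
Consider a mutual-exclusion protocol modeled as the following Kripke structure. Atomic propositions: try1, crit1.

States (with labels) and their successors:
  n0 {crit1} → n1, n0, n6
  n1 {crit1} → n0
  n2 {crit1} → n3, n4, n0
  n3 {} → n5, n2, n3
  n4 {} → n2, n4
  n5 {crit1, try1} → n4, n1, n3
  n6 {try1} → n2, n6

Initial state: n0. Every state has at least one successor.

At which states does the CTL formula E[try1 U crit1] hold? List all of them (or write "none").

{n0, n1, n2, n5, n6}

States satisfying try1: {n5, n6}.
States satisfying crit1: {n0, n1, n2, n5}.
States satisfying E[try1 U crit1]: {n0, n1, n2, n5, n6}.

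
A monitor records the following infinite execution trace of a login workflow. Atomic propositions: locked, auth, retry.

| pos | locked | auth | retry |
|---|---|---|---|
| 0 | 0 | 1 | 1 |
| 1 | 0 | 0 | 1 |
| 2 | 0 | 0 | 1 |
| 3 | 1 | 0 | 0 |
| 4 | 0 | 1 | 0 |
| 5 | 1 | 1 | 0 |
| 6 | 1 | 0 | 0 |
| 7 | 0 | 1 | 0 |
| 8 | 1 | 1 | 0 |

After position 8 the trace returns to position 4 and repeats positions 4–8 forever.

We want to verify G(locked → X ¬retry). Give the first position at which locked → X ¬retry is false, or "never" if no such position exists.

locked → X ¬retry holds at every position 0..8, and those are all the positions the trace ever visits, so the invariant G(locked → X ¬retry) is never violated.

never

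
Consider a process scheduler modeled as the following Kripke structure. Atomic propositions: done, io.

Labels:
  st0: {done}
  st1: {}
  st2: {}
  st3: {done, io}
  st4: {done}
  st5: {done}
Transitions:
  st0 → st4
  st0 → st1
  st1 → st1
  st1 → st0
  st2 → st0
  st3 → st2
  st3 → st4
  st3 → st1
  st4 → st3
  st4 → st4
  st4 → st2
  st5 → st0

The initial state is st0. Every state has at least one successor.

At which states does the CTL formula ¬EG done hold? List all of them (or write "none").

States satisfying done: {st0, st3, st4, st5}.
States satisfying EG done: {st0, st3, st4, st5}.
States satisfying ¬EG done: {st1, st2}.

{st1, st2}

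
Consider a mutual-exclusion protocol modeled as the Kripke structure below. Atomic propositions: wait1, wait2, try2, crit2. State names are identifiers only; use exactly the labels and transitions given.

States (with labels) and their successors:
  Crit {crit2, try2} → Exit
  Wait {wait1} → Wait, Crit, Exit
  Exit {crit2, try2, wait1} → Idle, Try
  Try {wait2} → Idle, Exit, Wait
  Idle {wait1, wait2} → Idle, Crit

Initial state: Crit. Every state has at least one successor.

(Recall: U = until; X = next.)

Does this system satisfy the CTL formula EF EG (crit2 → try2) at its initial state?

Yes

States satisfying EG (crit2 → try2): {Crit, Wait, Exit, Try, Idle}.
States satisfying EF EG (crit2 → try2): {Crit, Wait, Exit, Try, Idle}.
Some path from Crit reaches a state where EG (crit2 → try2) holds.
Crit ∈ Sat(EF EG (crit2 → try2)).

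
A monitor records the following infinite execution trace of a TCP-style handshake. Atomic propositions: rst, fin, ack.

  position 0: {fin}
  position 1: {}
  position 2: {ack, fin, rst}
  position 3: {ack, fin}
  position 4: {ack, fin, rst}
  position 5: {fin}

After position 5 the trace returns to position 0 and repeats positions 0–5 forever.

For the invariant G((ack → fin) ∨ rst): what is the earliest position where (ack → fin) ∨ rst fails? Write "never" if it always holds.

never

(ack → fin) ∨ rst holds at every position 0..5, and those are all the positions the trace ever visits, so the invariant G((ack → fin) ∨ rst) is never violated.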